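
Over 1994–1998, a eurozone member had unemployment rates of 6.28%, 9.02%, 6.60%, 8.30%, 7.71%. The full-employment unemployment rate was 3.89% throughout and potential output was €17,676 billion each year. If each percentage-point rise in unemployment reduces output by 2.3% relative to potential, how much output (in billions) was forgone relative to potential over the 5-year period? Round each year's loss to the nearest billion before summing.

Year 1994: gap = -2.3 × (6.28 - 3.89) = -5.497%, loss ≈ 17676 × 5.497/100 ≈ 972.
Year 1995: gap = -2.3 × (9.02 - 3.89) = -11.799%, loss ≈ 17676 × 11.799/100 ≈ 2086.
Year 1996: gap = -2.3 × (6.6 - 3.89) = -6.233%, loss ≈ 17676 × 6.233/100 ≈ 1102.
Year 1997: gap = -2.3 × (8.3 - 3.89) = -10.143%, loss ≈ 17676 × 10.143/100 ≈ 1793.
Year 1998: gap = -2.3 × (7.71 - 3.89) = -8.786%, loss ≈ 17676 × 8.786/100 ≈ 1553.
Total lost output = 972 + 2086 + 1102 + 1793 + 1553 = 7506 billion.

€7,506 billion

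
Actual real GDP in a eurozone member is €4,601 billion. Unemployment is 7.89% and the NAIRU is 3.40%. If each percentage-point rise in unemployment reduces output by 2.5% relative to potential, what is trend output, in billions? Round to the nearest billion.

€5,183 billion

Unemployment gap = 7.89 - 3.4 = 4.49 points, so output gap = -2.5 × 4.49 = -11.225%.
Since Y = Y* × (1 + gap/100), Y* = 4601/0.88775 ≈ 5183 billion.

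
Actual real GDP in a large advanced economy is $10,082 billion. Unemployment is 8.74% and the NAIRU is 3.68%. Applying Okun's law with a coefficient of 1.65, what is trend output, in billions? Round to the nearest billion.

Unemployment gap = 8.74 - 3.68 = 5.06 points, so output gap = -1.65 × 5.06 = -8.349%.
Since Y = Y* × (1 + gap/100), Y* = 10082/0.91651 ≈ 11000 billion.

$11,000 billion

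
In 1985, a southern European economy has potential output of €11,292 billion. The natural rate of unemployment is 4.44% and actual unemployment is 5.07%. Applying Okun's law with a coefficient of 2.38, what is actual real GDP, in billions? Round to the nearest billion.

€11,123 billion

Unemployment gap = 5.07 - 4.44 = 0.63 points, so the output gap is -2.38 × 0.63 = -1.4994%.
Actual GDP = 11292 × (1 - 1.4994/100) = 11292 × 0.985006 ≈ 11123 billion.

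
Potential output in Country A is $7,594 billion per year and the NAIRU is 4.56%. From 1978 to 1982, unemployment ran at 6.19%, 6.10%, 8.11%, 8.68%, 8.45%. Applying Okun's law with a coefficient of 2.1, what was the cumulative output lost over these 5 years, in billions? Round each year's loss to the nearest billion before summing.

$2,349 billion

Year 1978: gap = -2.1 × (6.19 - 4.56) = -3.423%, loss ≈ 7594 × 3.423/100 ≈ 260.
Year 1979: gap = -2.1 × (6.1 - 4.56) = -3.234%, loss ≈ 7594 × 3.234/100 ≈ 246.
Year 1980: gap = -2.1 × (8.11 - 4.56) = -7.455%, loss ≈ 7594 × 7.455/100 ≈ 566.
Year 1981: gap = -2.1 × (8.68 - 4.56) = -8.652%, loss ≈ 7594 × 8.652/100 ≈ 657.
Year 1982: gap = -2.1 × (8.45 - 4.56) = -8.169%, loss ≈ 7594 × 8.169/100 ≈ 620.
Total lost output = 260 + 246 + 566 + 657 + 620 = 2349 billion.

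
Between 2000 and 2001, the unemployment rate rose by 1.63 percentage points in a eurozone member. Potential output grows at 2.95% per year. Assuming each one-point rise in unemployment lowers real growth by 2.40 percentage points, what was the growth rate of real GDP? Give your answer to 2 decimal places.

Growth-rate Okun's law: g_Y = g_Y* - β × Δu.
g_Y = 2.95 - 2.40 × (1.63) = 2.95 - 3.912 = -0.962%, i.e. -0.96% to 2 d.p.

-0.96%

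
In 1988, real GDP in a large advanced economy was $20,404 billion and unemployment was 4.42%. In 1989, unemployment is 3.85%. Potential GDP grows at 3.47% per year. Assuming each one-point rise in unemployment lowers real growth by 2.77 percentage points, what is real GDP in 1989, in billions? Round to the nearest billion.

Δu = 3.85 - 4.42 = -0.57 points.
Okun's law (growth form): g_Y = g_Y* - β × Δu = 3.47 - 2.77 × (-0.57) = 3.47 + 1.5789 = 5.0489%.
Real GDP in the next year = 20404 × (1 + 5.0489/100) = 20404 × 1.050489 ≈ 21434 billion.

$21,434 billion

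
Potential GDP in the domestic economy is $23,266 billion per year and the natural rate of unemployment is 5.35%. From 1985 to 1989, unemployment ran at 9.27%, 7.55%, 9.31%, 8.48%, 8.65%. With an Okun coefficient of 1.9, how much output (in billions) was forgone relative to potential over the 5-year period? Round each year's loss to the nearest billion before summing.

$7,300 billion

Year 1985: gap = -1.9 × (9.27 - 5.35) = -7.448%, loss ≈ 23266 × 7.448/100 ≈ 1733.
Year 1986: gap = -1.9 × (7.55 - 5.35) = -4.18%, loss ≈ 23266 × 4.18/100 ≈ 973.
Year 1987: gap = -1.9 × (9.31 - 5.35) = -7.524%, loss ≈ 23266 × 7.524/100 ≈ 1751.
Year 1988: gap = -1.9 × (8.48 - 5.35) = -5.947%, loss ≈ 23266 × 5.947/100 ≈ 1384.
Year 1989: gap = -1.9 × (8.65 - 5.35) = -6.27%, loss ≈ 23266 × 6.27/100 ≈ 1459.
Total lost output = 1733 + 973 + 1751 + 1384 + 1459 = 7300 billion.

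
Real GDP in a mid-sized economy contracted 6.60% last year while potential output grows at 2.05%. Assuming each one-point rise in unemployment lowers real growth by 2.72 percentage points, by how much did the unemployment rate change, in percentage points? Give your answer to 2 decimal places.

3.18 percentage points

Growth-rate Okun's law: g_Y = g_Y* - β × Δu, so Δu = (g_Y* - g_Y)/β.
Δu = (2.05 + 6.6)/2.72 = 8.65/2.72 = 3.18 percentage points.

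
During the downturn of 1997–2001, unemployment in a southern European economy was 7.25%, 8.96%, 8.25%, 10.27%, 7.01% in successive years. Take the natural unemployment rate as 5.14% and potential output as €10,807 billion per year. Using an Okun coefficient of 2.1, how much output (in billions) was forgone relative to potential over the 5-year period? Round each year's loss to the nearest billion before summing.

Year 1997: gap = -2.1 × (7.25 - 5.14) = -4.431%, loss ≈ 10807 × 4.431/100 ≈ 479.
Year 1998: gap = -2.1 × (8.96 - 5.14) = -8.022%, loss ≈ 10807 × 8.022/100 ≈ 867.
Year 1999: gap = -2.1 × (8.25 - 5.14) = -6.531%, loss ≈ 10807 × 6.531/100 ≈ 706.
Year 2000: gap = -2.1 × (10.27 - 5.14) = -10.773%, loss ≈ 10807 × 10.773/100 ≈ 1164.
Year 2001: gap = -2.1 × (7.01 - 5.14) = -3.927%, loss ≈ 10807 × 3.927/100 ≈ 424.
Total lost output = 479 + 867 + 706 + 1164 + 424 = 3640 billion.

€3,640 billion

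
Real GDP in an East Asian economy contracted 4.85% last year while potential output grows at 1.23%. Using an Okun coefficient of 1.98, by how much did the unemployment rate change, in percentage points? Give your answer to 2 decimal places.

3.07 percentage points

Growth-rate Okun's law: g_Y = g_Y* - β × Δu, so Δu = (g_Y* - g_Y)/β.
Δu = (1.23 + 4.85)/1.98 = 6.08/1.98 = 3.07 percentage points.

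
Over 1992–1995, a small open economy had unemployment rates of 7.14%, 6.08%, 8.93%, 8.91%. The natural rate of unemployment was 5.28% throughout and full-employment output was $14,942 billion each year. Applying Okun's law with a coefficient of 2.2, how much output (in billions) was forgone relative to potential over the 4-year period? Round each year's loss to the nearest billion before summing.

$3,267 billion

Year 1992: gap = -2.2 × (7.14 - 5.28) = -4.092%, loss ≈ 14942 × 4.092/100 ≈ 611.
Year 1993: gap = -2.2 × (6.08 - 5.28) = -1.76%, loss ≈ 14942 × 1.76/100 ≈ 263.
Year 1994: gap = -2.2 × (8.93 - 5.28) = -8.03%, loss ≈ 14942 × 8.03/100 ≈ 1200.
Year 1995: gap = -2.2 × (8.91 - 5.28) = -7.986%, loss ≈ 14942 × 7.986/100 ≈ 1193.
Total lost output = 611 + 263 + 1200 + 1193 = 3267 billion.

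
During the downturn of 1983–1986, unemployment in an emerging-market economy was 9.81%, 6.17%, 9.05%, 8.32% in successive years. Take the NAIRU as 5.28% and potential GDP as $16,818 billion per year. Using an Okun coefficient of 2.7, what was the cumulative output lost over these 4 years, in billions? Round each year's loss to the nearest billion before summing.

Year 1983: gap = -2.7 × (9.81 - 5.28) = -12.231%, loss ≈ 16818 × 12.231/100 ≈ 2057.
Year 1984: gap = -2.7 × (6.17 - 5.28) = -2.403%, loss ≈ 16818 × 2.403/100 ≈ 404.
Year 1985: gap = -2.7 × (9.05 - 5.28) = -10.179%, loss ≈ 16818 × 10.179/100 ≈ 1712.
Year 1986: gap = -2.7 × (8.32 - 5.28) = -8.208%, loss ≈ 16818 × 8.208/100 ≈ 1380.
Total lost output = 2057 + 404 + 1712 + 1380 = 5553 billion.

$5,553 billion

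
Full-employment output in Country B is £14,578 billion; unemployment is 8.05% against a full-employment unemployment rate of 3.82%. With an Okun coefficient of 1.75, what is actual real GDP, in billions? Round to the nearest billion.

Unemployment gap = 8.05 - 3.82 = 4.23 points, so the output gap is -1.75 × 4.23 = -7.4025%.
Actual GDP = 14578 × (1 - 7.4025/100) = 14578 × 0.925975 ≈ 13499 billion.

£13,499 billion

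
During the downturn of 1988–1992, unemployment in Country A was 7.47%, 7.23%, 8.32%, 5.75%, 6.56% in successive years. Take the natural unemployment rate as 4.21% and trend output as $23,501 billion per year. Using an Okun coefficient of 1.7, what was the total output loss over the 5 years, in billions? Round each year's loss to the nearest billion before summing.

Year 1988: gap = -1.7 × (7.47 - 4.21) = -5.542%, loss ≈ 23501 × 5.542/100 ≈ 1302.
Year 1989: gap = -1.7 × (7.23 - 4.21) = -5.134%, loss ≈ 23501 × 5.134/100 ≈ 1207.
Year 1990: gap = -1.7 × (8.32 - 4.21) = -6.987%, loss ≈ 23501 × 6.987/100 ≈ 1642.
Year 1991: gap = -1.7 × (5.75 - 4.21) = -2.618%, loss ≈ 23501 × 2.618/100 ≈ 615.
Year 1992: gap = -1.7 × (6.56 - 4.21) = -3.995%, loss ≈ 23501 × 3.995/100 ≈ 939.
Total lost output = 1302 + 1207 + 1642 + 615 + 939 = 5705 billion.

$5,705 billion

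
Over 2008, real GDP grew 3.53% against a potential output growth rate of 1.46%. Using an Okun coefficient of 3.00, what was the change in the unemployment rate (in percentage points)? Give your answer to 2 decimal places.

-0.69 percentage points

Growth-rate Okun's law: g_Y = g_Y* - β × Δu, so Δu = (g_Y* - g_Y)/β.
Δu = (1.46 - 3.53)/3.00 = -2.07/3.00 = -0.69 percentage points.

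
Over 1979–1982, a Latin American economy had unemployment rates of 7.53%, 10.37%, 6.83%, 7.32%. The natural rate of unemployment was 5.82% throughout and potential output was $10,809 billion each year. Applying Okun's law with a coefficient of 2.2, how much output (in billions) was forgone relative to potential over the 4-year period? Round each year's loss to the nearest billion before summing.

$2,086 billion

Year 1979: gap = -2.2 × (7.53 - 5.82) = -3.762%, loss ≈ 10809 × 3.762/100 ≈ 407.
Year 1980: gap = -2.2 × (10.37 - 5.82) = -10.01%, loss ≈ 10809 × 10.01/100 ≈ 1082.
Year 1981: gap = -2.2 × (6.83 - 5.82) = -2.222%, loss ≈ 10809 × 2.222/100 ≈ 240.
Year 1982: gap = -2.2 × (7.32 - 5.82) = -3.3%, loss ≈ 10809 × 3.3/100 ≈ 357.
Total lost output = 407 + 1082 + 240 + 357 = 2086 billion.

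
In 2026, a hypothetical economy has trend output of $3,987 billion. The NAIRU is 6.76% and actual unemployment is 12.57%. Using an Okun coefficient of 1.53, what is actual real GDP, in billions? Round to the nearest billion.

$3,633 billion

Unemployment gap = 12.57 - 6.76 = 5.81 points, so the output gap is -1.53 × 5.81 = -8.8893%.
Actual GDP = 3987 × (1 - 8.8893/100) = 3987 × 0.911107 ≈ 3633 billion.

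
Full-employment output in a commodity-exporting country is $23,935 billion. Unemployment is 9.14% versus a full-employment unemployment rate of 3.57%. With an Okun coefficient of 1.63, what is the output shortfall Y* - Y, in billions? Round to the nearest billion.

$2,173 billion

Output gap = -1.63 × (9.14 - 3.57) = -1.63 × 5.57 = -9.0791%.
Actual GDP ≈ 23935 × 0.909209 ≈ 21762 billion, so the shortfall is 23935 - 21762 = 2173 billion.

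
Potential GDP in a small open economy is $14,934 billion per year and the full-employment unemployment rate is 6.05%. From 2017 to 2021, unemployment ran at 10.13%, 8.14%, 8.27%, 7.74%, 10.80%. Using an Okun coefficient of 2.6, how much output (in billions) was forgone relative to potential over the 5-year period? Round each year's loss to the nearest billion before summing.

Year 2017: gap = -2.6 × (10.13 - 6.05) = -10.608%, loss ≈ 14934 × 10.608/100 ≈ 1584.
Year 2018: gap = -2.6 × (8.14 - 6.05) = -5.434%, loss ≈ 14934 × 5.434/100 ≈ 812.
Year 2019: gap = -2.6 × (8.27 - 6.05) = -5.772%, loss ≈ 14934 × 5.772/100 ≈ 862.
Year 2020: gap = -2.6 × (7.74 - 6.05) = -4.394%, loss ≈ 14934 × 4.394/100 ≈ 656.
Year 2021: gap = -2.6 × (10.8 - 6.05) = -12.35%, loss ≈ 14934 × 12.35/100 ≈ 1844.
Total lost output = 1584 + 812 + 862 + 656 + 1844 = 5758 billion.

$5,758 billion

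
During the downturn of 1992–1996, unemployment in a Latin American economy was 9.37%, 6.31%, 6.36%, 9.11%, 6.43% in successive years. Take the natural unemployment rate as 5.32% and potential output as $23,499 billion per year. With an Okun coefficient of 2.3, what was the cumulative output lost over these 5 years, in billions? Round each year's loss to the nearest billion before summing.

Year 1992: gap = -2.3 × (9.37 - 5.32) = -9.315%, loss ≈ 23499 × 9.315/100 ≈ 2189.
Year 1993: gap = -2.3 × (6.31 - 5.32) = -2.277%, loss ≈ 23499 × 2.277/100 ≈ 535.
Year 1994: gap = -2.3 × (6.36 - 5.32) = -2.392%, loss ≈ 23499 × 2.392/100 ≈ 562.
Year 1995: gap = -2.3 × (9.11 - 5.32) = -8.717%, loss ≈ 23499 × 8.717/100 ≈ 2048.
Year 1996: gap = -2.3 × (6.43 - 5.32) = -2.553%, loss ≈ 23499 × 2.553/100 ≈ 600.
Total lost output = 2189 + 535 + 562 + 2048 + 600 = 5934 billion.

$5,934 billion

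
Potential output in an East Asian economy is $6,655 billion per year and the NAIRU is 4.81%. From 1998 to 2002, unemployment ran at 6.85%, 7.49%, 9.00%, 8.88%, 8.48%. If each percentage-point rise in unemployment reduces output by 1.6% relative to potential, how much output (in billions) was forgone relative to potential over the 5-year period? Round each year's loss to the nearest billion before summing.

$1,772 billion

Year 1998: gap = -1.6 × (6.85 - 4.81) = -3.264%, loss ≈ 6655 × 3.264/100 ≈ 217.
Year 1999: gap = -1.6 × (7.49 - 4.81) = -4.288%, loss ≈ 6655 × 4.288/100 ≈ 285.
Year 2000: gap = -1.6 × (9 - 4.81) = -6.704%, loss ≈ 6655 × 6.704/100 ≈ 446.
Year 2001: gap = -1.6 × (8.88 - 4.81) = -6.512%, loss ≈ 6655 × 6.512/100 ≈ 433.
Year 2002: gap = -1.6 × (8.48 - 4.81) = -5.872%, loss ≈ 6655 × 5.872/100 ≈ 391.
Total lost output = 217 + 285 + 446 + 433 + 391 = 1772 billion.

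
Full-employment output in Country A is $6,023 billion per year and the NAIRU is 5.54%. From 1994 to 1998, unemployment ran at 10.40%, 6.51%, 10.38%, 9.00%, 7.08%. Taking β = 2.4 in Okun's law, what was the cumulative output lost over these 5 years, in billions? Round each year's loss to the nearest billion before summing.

Year 1994: gap = -2.4 × (10.4 - 5.54) = -11.664%, loss ≈ 6023 × 11.664/100 ≈ 703.
Year 1995: gap = -2.4 × (6.51 - 5.54) = -2.328%, loss ≈ 6023 × 2.328/100 ≈ 140.
Year 1996: gap = -2.4 × (10.38 - 5.54) = -11.616%, loss ≈ 6023 × 11.616/100 ≈ 700.
Year 1997: gap = -2.4 × (9 - 5.54) = -8.304%, loss ≈ 6023 × 8.304/100 ≈ 500.
Year 1998: gap = -2.4 × (7.08 - 5.54) = -3.696%, loss ≈ 6023 × 3.696/100 ≈ 223.
Total lost output = 703 + 140 + 700 + 500 + 223 = 2266 billion.

$2,266 billion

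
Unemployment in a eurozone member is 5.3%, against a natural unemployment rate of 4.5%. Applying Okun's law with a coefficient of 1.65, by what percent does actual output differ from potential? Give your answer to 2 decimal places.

The unemployment gap is 5.3 - 4.5 = 0.8 percentage points.
Okun's law gives an output gap of -1.65 × 0.8 = -1.32%, i.e. 1.32% below potential.

-1.32%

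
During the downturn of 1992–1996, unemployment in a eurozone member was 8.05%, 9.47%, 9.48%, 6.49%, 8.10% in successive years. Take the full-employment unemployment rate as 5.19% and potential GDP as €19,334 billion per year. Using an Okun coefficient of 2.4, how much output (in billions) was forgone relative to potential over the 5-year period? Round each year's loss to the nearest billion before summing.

€7,257 billion

Year 1992: gap = -2.4 × (8.05 - 5.19) = -6.864%, loss ≈ 19334 × 6.864/100 ≈ 1327.
Year 1993: gap = -2.4 × (9.47 - 5.19) = -10.272%, loss ≈ 19334 × 10.272/100 ≈ 1986.
Year 1994: gap = -2.4 × (9.48 - 5.19) = -10.296%, loss ≈ 19334 × 10.296/100 ≈ 1991.
Year 1995: gap = -2.4 × (6.49 - 5.19) = -3.12%, loss ≈ 19334 × 3.12/100 ≈ 603.
Year 1996: gap = -2.4 × (8.1 - 5.19) = -6.984%, loss ≈ 19334 × 6.984/100 ≈ 1350.
Total lost output = 1327 + 1986 + 1991 + 603 + 1350 = 7257 billion.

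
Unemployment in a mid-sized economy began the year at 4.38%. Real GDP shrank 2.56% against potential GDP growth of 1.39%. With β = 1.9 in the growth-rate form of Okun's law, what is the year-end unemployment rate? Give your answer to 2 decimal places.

Growth-rate Okun's law: g_Y = g_Y* - β × Δu, so Δu = (g_Y* - g_Y)/β.
Δu = (1.39 + 2.56)/1.9 = 3.95/1.9 = 2.08 percentage points.
Year-end unemployment = 4.38 + 2.08 = 6.46%.

6.46%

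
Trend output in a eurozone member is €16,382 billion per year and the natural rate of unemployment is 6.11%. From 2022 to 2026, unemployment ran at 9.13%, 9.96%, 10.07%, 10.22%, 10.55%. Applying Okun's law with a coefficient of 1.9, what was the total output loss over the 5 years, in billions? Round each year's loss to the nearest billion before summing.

€6,032 billion

Year 2022: gap = -1.9 × (9.13 - 6.11) = -5.738%, loss ≈ 16382 × 5.738/100 ≈ 940.
Year 2023: gap = -1.9 × (9.96 - 6.11) = -7.315%, loss ≈ 16382 × 7.315/100 ≈ 1198.
Year 2024: gap = -1.9 × (10.07 - 6.11) = -7.524%, loss ≈ 16382 × 7.524/100 ≈ 1233.
Year 2025: gap = -1.9 × (10.22 - 6.11) = -7.809%, loss ≈ 16382 × 7.809/100 ≈ 1279.
Year 2026: gap = -1.9 × (10.55 - 6.11) = -8.436%, loss ≈ 16382 × 8.436/100 ≈ 1382.
Total lost output = 940 + 1198 + 1233 + 1279 + 1382 = 6032 billion.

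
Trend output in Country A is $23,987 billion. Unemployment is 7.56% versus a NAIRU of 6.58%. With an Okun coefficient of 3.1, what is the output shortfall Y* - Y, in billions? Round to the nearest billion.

Output gap = -3.1 × (7.56 - 6.58) = -3.1 × 0.98 = -3.038%.
Actual GDP ≈ 23987 × 0.96962 ≈ 23258 billion, so the shortfall is 23987 - 23258 = 729 billion.

$729 billion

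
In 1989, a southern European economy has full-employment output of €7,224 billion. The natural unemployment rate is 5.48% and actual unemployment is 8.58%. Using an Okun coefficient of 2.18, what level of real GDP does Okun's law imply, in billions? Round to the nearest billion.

€6,736 billion

Unemployment gap = 8.58 - 5.48 = 3.1 points, so the output gap is -2.18 × 3.1 = -6.758%.
Actual GDP = 7224 × (1 - 6.758/100) = 7224 × 0.93242 ≈ 6736 billion.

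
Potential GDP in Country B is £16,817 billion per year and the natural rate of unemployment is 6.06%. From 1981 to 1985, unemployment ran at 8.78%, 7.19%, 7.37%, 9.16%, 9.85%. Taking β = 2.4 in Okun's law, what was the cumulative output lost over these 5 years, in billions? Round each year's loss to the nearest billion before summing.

£4,864 billion

Year 1981: gap = -2.4 × (8.78 - 6.06) = -6.528%, loss ≈ 16817 × 6.528/100 ≈ 1098.
Year 1982: gap = -2.4 × (7.19 - 6.06) = -2.712%, loss ≈ 16817 × 2.712/100 ≈ 456.
Year 1983: gap = -2.4 × (7.37 - 6.06) = -3.144%, loss ≈ 16817 × 3.144/100 ≈ 529.
Year 1984: gap = -2.4 × (9.16 - 6.06) = -7.44%, loss ≈ 16817 × 7.44/100 ≈ 1251.
Year 1985: gap = -2.4 × (9.85 - 6.06) = -9.096%, loss ≈ 16817 × 9.096/100 ≈ 1530.
Total lost output = 1098 + 456 + 529 + 1251 + 1530 = 4864 billion.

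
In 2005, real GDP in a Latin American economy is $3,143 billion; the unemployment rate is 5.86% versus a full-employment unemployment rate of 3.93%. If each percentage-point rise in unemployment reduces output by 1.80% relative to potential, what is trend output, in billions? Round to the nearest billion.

$3,256 billion

Unemployment gap = 5.86 - 3.93 = 1.93 points, so output gap = -1.8 × 1.93 = -3.474%.
Since Y = Y* × (1 + gap/100), Y* = 3143/0.96526 ≈ 3256 billion.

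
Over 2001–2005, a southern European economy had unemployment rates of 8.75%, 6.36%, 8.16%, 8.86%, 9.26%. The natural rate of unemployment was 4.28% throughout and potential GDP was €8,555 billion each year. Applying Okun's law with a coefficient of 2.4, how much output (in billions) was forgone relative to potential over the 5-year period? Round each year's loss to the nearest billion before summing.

Year 2001: gap = -2.4 × (8.75 - 4.28) = -10.728%, loss ≈ 8555 × 10.728/100 ≈ 918.
Year 2002: gap = -2.4 × (6.36 - 4.28) = -4.992%, loss ≈ 8555 × 4.992/100 ≈ 427.
Year 2003: gap = -2.4 × (8.16 - 4.28) = -9.312%, loss ≈ 8555 × 9.312/100 ≈ 797.
Year 2004: gap = -2.4 × (8.86 - 4.28) = -10.992%, loss ≈ 8555 × 10.992/100 ≈ 940.
Year 2005: gap = -2.4 × (9.26 - 4.28) = -11.952%, loss ≈ 8555 × 11.952/100 ≈ 1022.
Total lost output = 918 + 427 + 797 + 940 + 1022 = 4104 billion.

€4,104 billion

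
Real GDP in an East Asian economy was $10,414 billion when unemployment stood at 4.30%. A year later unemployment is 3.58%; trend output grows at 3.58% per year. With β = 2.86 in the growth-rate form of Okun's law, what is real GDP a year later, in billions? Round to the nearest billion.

Δu = 3.58 - 4.3 = -0.72 points.
Okun's law (growth form): g_Y = g_Y* - β × Δu = 3.58 - 2.86 × (-0.72) = 3.58 + 2.0592 = 5.6392%.
Real GDP in the next year = 10414 × (1 + 5.6392/100) = 10414 × 1.056392 ≈ 11001 billion.

$11,001 billion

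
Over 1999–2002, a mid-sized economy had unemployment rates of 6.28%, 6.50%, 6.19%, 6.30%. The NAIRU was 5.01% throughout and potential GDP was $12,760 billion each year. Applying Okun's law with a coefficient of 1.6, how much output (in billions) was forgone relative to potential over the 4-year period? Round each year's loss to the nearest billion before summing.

$1,067 billion

Year 1999: gap = -1.6 × (6.28 - 5.01) = -2.032%, loss ≈ 12760 × 2.032/100 ≈ 259.
Year 2000: gap = -1.6 × (6.5 - 5.01) = -2.384%, loss ≈ 12760 × 2.384/100 ≈ 304.
Year 2001: gap = -1.6 × (6.19 - 5.01) = -1.888%, loss ≈ 12760 × 1.888/100 ≈ 241.
Year 2002: gap = -1.6 × (6.3 - 5.01) = -2.064%, loss ≈ 12760 × 2.064/100 ≈ 263.
Total lost output = 259 + 304 + 241 + 263 = 1067 billion.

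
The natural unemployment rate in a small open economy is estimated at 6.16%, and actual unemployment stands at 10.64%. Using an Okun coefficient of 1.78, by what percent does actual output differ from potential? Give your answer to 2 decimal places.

The unemployment gap is 10.64 - 6.16 = 4.48 percentage points.
Okun's law gives an output gap of -1.78 × 4.48 = -7.9744%, i.e. 7.97% below potential.

-7.97%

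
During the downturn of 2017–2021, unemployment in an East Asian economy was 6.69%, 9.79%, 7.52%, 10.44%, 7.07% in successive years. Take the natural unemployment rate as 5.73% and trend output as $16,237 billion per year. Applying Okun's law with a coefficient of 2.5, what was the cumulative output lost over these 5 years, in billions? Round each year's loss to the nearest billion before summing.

$5,221 billion

Year 2017: gap = -2.5 × (6.69 - 5.73) = -2.4%, loss ≈ 16237 × 2.4/100 ≈ 390.
Year 2018: gap = -2.5 × (9.79 - 5.73) = -10.15%, loss ≈ 16237 × 10.15/100 ≈ 1648.
Year 2019: gap = -2.5 × (7.52 - 5.73) = -4.475%, loss ≈ 16237 × 4.475/100 ≈ 727.
Year 2020: gap = -2.5 × (10.44 - 5.73) = -11.775%, loss ≈ 16237 × 11.775/100 ≈ 1912.
Year 2021: gap = -2.5 × (7.07 - 5.73) = -3.35%, loss ≈ 16237 × 3.35/100 ≈ 544.
Total lost output = 390 + 1648 + 727 + 1912 + 544 = 5221 billion.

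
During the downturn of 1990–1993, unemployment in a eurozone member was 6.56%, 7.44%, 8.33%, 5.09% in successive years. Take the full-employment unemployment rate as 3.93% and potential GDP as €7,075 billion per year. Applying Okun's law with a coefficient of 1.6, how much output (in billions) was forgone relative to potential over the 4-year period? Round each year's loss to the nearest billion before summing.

Year 1990: gap = -1.6 × (6.56 - 3.93) = -4.208%, loss ≈ 7075 × 4.208/100 ≈ 298.
Year 1991: gap = -1.6 × (7.44 - 3.93) = -5.616%, loss ≈ 7075 × 5.616/100 ≈ 397.
Year 1992: gap = -1.6 × (8.33 - 3.93) = -7.04%, loss ≈ 7075 × 7.04/100 ≈ 498.
Year 1993: gap = -1.6 × (5.09 - 3.93) = -1.856%, loss ≈ 7075 × 1.856/100 ≈ 131.
Total lost output = 298 + 397 + 498 + 131 = 1324 billion.

€1,324 billion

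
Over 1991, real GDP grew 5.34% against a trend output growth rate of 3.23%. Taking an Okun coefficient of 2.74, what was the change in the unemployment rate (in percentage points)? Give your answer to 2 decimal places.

Growth-rate Okun's law: g_Y = g_Y* - β × Δu, so Δu = (g_Y* - g_Y)/β.
Δu = (3.23 - 5.34)/2.74 = -2.11/2.74 = -0.77 percentage points.

-0.77 percentage points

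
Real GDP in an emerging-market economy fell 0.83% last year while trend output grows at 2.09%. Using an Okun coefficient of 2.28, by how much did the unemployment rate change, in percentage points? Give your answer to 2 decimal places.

1.28 percentage points

Growth-rate Okun's law: g_Y = g_Y* - β × Δu, so Δu = (g_Y* - g_Y)/β.
Δu = (2.09 + 0.83)/2.28 = 2.92/2.28 = 1.28 percentage points.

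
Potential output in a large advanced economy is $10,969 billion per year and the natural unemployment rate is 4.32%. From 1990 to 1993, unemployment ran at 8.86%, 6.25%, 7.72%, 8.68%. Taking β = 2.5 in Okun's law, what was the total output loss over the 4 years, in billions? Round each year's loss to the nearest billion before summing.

$3,902 billion

Year 1990: gap = -2.5 × (8.86 - 4.32) = -11.35%, loss ≈ 10969 × 11.35/100 ≈ 1245.
Year 1991: gap = -2.5 × (6.25 - 4.32) = -4.825%, loss ≈ 10969 × 4.825/100 ≈ 529.
Year 1992: gap = -2.5 × (7.72 - 4.32) = -8.5%, loss ≈ 10969 × 8.5/100 ≈ 932.
Year 1993: gap = -2.5 × (8.68 - 4.32) = -10.9%, loss ≈ 10969 × 10.9/100 ≈ 1196.
Total lost output = 1245 + 529 + 932 + 1196 = 3902 billion.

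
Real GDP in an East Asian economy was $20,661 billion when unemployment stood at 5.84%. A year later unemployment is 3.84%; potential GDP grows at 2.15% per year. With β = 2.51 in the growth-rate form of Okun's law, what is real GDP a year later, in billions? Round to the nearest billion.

$22,142 billion

Δu = 3.84 - 5.84 = -2 points.
Okun's law (growth form): g_Y = g_Y* - β × Δu = 2.15 - 2.51 × (-2.00) = 2.15 + 5.02 = 7.17%.
Real GDP in the next year = 20661 × (1 + 7.17/100) = 20661 × 1.0717 ≈ 22142 billion.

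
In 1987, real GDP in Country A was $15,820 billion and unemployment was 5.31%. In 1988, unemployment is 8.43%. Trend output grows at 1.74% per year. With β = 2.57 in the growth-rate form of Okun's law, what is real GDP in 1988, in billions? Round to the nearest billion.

$14,827 billion

Δu = 8.43 - 5.31 = 3.12 points.
Okun's law (growth form): g_Y = g_Y* - β × Δu = 1.74 - 2.57 × (3.12) = 1.74 - 8.0184 = -6.2784%.
Real GDP in the next year = 15820 × (1 - 6.2784/100) = 15820 × 0.937216 ≈ 14827 billion.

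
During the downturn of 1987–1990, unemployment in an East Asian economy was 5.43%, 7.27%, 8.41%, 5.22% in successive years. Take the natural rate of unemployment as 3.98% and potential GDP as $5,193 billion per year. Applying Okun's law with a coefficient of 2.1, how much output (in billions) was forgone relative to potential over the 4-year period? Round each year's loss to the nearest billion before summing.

Year 1987: gap = -2.1 × (5.43 - 3.98) = -3.045%, loss ≈ 5193 × 3.045/100 ≈ 158.
Year 1988: gap = -2.1 × (7.27 - 3.98) = -6.909%, loss ≈ 5193 × 6.909/100 ≈ 359.
Year 1989: gap = -2.1 × (8.41 - 3.98) = -9.303%, loss ≈ 5193 × 9.303/100 ≈ 483.
Year 1990: gap = -2.1 × (5.22 - 3.98) = -2.604%, loss ≈ 5193 × 2.604/100 ≈ 135.
Total lost output = 158 + 359 + 483 + 135 = 1135 billion.

$1,135 billion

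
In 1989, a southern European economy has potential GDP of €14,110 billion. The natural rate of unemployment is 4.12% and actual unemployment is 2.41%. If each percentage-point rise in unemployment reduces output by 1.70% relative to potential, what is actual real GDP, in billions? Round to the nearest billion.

Unemployment gap = 2.41 - 4.12 = -1.71 points, so the output gap is -1.7 × (-1.71) = 2.907%.
Actual GDP = 14110 × (1 + 2.907/100) = 14110 × 1.02907 ≈ 14520 billion.

€14,520 billion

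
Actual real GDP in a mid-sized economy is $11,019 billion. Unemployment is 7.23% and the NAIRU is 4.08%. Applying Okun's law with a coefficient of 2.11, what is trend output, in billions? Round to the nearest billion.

$11,804 billion

Unemployment gap = 7.23 - 4.08 = 3.15 points, so output gap = -2.11 × 3.15 = -6.6465%.
Since Y = Y* × (1 + gap/100), Y* = 11019/0.933535 ≈ 11804 billion.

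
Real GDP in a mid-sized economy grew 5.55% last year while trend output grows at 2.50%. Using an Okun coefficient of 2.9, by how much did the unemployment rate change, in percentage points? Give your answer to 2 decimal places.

Growth-rate Okun's law: g_Y = g_Y* - β × Δu, so Δu = (g_Y* - g_Y)/β.
Δu = (2.5 - 5.55)/2.9 = -3.05/2.9 = -1.05 percentage points.

-1.05 percentage points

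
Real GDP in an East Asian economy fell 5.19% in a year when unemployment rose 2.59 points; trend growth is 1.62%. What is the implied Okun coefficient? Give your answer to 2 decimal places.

β ≈ 2.63

Growth form: g_Y = g_Y* - β × Δu, so β = (g_Y* - g_Y)/Δu.
β = (1.62 + 5.19)/2.59 = 6.81/2.59 = 2.63.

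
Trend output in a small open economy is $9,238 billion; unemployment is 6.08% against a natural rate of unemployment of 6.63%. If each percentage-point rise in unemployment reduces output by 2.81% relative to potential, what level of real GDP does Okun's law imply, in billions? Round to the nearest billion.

$9,381 billion

Unemployment gap = 6.08 - 6.63 = -0.55 points, so the output gap is -2.81 × (-0.55) = 1.5455%.
Actual GDP = 9238 × (1 + 1.5455/100) = 9238 × 1.015455 ≈ 9381 billion.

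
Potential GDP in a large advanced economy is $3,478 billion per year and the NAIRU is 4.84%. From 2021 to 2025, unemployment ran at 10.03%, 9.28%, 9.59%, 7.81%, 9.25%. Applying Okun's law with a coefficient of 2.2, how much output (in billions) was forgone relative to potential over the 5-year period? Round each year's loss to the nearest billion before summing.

Year 2021: gap = -2.2 × (10.03 - 4.84) = -11.418%, loss ≈ 3478 × 11.418/100 ≈ 397.
Year 2022: gap = -2.2 × (9.28 - 4.84) = -9.768%, loss ≈ 3478 × 9.768/100 ≈ 340.
Year 2023: gap = -2.2 × (9.59 - 4.84) = -10.45%, loss ≈ 3478 × 10.45/100 ≈ 363.
Year 2024: gap = -2.2 × (7.81 - 4.84) = -6.534%, loss ≈ 3478 × 6.534/100 ≈ 227.
Year 2025: gap = -2.2 × (9.25 - 4.84) = -9.702%, loss ≈ 3478 × 9.702/100 ≈ 337.
Total lost output = 397 + 340 + 363 + 227 + 337 = 1664 billion.

$1,664 billion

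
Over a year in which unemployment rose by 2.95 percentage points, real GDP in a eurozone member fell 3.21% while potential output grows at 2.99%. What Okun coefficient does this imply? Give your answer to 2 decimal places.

β ≈ 2.10

Growth form: g_Y = g_Y* - β × Δu, so β = (g_Y* - g_Y)/Δu.
β = (2.99 + 3.21)/2.95 = 6.2/2.95 = 2.10.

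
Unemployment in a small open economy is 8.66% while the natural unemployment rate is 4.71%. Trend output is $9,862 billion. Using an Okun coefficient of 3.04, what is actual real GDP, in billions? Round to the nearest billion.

Unemployment gap = 8.66 - 4.71 = 3.95 points, so the output gap is -3.04 × 3.95 = -12.008%.
Actual GDP = 9862 × (1 - 12.008/100) = 9862 × 0.87992 ≈ 8678 billion.

$8,678 billion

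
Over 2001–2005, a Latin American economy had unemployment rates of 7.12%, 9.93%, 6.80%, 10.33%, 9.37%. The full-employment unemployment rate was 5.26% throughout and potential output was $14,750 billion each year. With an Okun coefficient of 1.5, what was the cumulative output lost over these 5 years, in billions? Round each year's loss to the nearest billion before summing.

Year 2001: gap = -1.5 × (7.12 - 5.26) = -2.79%, loss ≈ 14750 × 2.79/100 ≈ 412.
Year 2002: gap = -1.5 × (9.93 - 5.26) = -7.005%, loss ≈ 14750 × 7.005/100 ≈ 1033.
Year 2003: gap = -1.5 × (6.8 - 5.26) = -2.31%, loss ≈ 14750 × 2.31/100 ≈ 341.
Year 2004: gap = -1.5 × (10.33 - 5.26) = -7.605%, loss ≈ 14750 × 7.605/100 ≈ 1122.
Year 2005: gap = -1.5 × (9.37 - 5.26) = -6.165%, loss ≈ 14750 × 6.165/100 ≈ 909.
Total lost output = 412 + 1033 + 341 + 1122 + 909 = 3817 billion.

$3,817 billion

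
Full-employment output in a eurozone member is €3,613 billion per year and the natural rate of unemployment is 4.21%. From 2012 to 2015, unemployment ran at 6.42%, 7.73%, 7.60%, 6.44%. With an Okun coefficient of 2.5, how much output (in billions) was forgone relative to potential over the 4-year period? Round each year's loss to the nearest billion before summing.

Year 2012: gap = -2.5 × (6.42 - 4.21) = -5.525%, loss ≈ 3613 × 5.525/100 ≈ 200.
Year 2013: gap = -2.5 × (7.73 - 4.21) = -8.8%, loss ≈ 3613 × 8.8/100 ≈ 318.
Year 2014: gap = -2.5 × (7.6 - 4.21) = -8.475%, loss ≈ 3613 × 8.475/100 ≈ 306.
Year 2015: gap = -2.5 × (6.44 - 4.21) = -5.575%, loss ≈ 3613 × 5.575/100 ≈ 201.
Total lost output = 200 + 318 + 306 + 201 = 1025 billion.

€1,025 billion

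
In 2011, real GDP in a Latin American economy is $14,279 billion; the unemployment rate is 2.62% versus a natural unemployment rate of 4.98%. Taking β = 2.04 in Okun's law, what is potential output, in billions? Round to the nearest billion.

$13,623 billion

Unemployment gap = 2.62 - 4.98 = -2.36 points, so output gap = -2.04 × (-2.36) = 4.8144%.
Since Y = Y* × (1 + gap/100), Y* = 14279/1.048144 ≈ 13623 billion.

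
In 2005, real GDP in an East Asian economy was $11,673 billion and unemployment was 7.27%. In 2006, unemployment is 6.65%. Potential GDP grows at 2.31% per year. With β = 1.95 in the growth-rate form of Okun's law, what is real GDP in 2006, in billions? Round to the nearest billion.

$12,084 billion

Δu = 6.65 - 7.27 = -0.62 points.
Okun's law (growth form): g_Y = g_Y* - β × Δu = 2.31 - 1.95 × (-0.62) = 2.31 + 1.209 = 3.519%.
Real GDP in the next year = 11673 × (1 + 3.519/100) = 11673 × 1.03519 ≈ 12084 billion.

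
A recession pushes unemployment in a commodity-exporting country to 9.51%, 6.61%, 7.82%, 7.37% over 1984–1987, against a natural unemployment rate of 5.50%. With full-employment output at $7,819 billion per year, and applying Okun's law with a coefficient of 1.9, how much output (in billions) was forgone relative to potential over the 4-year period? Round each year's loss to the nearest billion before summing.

Year 1984: gap = -1.9 × (9.51 - 5.5) = -7.619%, loss ≈ 7819 × 7.619/100 ≈ 596.
Year 1985: gap = -1.9 × (6.61 - 5.5) = -2.109%, loss ≈ 7819 × 2.109/100 ≈ 165.
Year 1986: gap = -1.9 × (7.82 - 5.5) = -4.408%, loss ≈ 7819 × 4.408/100 ≈ 345.
Year 1987: gap = -1.9 × (7.37 - 5.5) = -3.553%, loss ≈ 7819 × 3.553/100 ≈ 278.
Total lost output = 596 + 165 + 345 + 278 = 1384 billion.

$1,384 billion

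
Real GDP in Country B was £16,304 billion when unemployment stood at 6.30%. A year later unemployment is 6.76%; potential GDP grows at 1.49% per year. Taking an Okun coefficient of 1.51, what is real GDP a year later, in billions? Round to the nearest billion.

Δu = 6.76 - 6.3 = 0.46 points.
Okun's law (growth form): g_Y = g_Y* - β × Δu = 1.49 - 1.51 × (0.46) = 1.49 - 0.6946 = 0.7954%.
Real GDP in the next year = 16304 × (1 + 0.7954/100) = 16304 × 1.007954 ≈ 16434 billion.

£16,434 billion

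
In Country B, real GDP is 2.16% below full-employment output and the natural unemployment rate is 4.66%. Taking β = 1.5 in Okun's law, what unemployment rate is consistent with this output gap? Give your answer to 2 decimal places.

6.10%

From Okun's law, u - u* = -(output gap)/β = -(-2.16)/1.5 = 1.44 points.
So u = 4.66 + 1.44 = 6.10%.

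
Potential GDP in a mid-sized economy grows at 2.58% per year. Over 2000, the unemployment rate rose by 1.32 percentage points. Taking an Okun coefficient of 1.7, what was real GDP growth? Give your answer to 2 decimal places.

0.34%

Growth-rate Okun's law: g_Y = g_Y* - β × Δu.
g_Y = 2.58 - 1.7 × (1.32) = 2.58 - 2.244 = 0.336%, i.e. 0.34% to 2 d.p.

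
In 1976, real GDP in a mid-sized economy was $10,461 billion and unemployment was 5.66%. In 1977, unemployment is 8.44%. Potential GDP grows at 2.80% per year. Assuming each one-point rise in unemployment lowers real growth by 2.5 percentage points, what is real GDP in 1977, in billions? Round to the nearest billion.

Δu = 8.44 - 5.66 = 2.78 points.
Okun's law (growth form): g_Y = g_Y* - β × Δu = 2.80 - 2.5 × (2.78) = 2.8 - 6.95 = -4.15%.
Real GDP in the next year = 10461 × (1 - 4.15/100) = 10461 × 0.9585 ≈ 10027 billion.

$10,027 billion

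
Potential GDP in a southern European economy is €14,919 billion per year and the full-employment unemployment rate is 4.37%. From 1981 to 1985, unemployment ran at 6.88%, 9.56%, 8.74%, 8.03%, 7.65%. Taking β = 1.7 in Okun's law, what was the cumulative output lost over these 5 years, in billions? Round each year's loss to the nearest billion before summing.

Year 1981: gap = -1.7 × (6.88 - 4.37) = -4.267%, loss ≈ 14919 × 4.267/100 ≈ 637.
Year 1982: gap = -1.7 × (9.56 - 4.37) = -8.823%, loss ≈ 14919 × 8.823/100 ≈ 1316.
Year 1983: gap = -1.7 × (8.74 - 4.37) = -7.429%, loss ≈ 14919 × 7.429/100 ≈ 1108.
Year 1984: gap = -1.7 × (8.03 - 4.37) = -6.222%, loss ≈ 14919 × 6.222/100 ≈ 928.
Year 1985: gap = -1.7 × (7.65 - 4.37) = -5.576%, loss ≈ 14919 × 5.576/100 ≈ 832.
Total lost output = 637 + 1316 + 1108 + 928 + 832 = 4821 billion.

€4,821 billion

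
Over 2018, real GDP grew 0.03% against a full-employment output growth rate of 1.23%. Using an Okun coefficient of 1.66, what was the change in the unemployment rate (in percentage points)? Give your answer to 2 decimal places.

0.72 percentage points

Growth-rate Okun's law: g_Y = g_Y* - β × Δu, so Δu = (g_Y* - g_Y)/β.
Δu = (1.23 - 0.03)/1.66 = 1.2/1.66 = 0.72 percentage points.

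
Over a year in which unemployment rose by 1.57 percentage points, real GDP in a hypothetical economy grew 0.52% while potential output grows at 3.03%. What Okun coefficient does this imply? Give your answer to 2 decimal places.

β ≈ 1.60

Growth form: g_Y = g_Y* - β × Δu, so β = (g_Y* - g_Y)/Δu.
β = (3.03 - 0.52)/1.57 = 2.51/1.57 = 1.60.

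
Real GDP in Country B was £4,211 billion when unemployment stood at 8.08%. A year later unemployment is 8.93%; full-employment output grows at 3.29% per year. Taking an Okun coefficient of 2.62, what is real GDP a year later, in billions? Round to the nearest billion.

Δu = 8.93 - 8.08 = 0.85 points.
Okun's law (growth form): g_Y = g_Y* - β × Δu = 3.29 - 2.62 × (0.85) = 3.29 - 2.227 = 1.063%.
Real GDP in the next year = 4211 × (1 + 1.063/100) = 4211 × 1.01063 ≈ 4256 billion.

£4,256 billion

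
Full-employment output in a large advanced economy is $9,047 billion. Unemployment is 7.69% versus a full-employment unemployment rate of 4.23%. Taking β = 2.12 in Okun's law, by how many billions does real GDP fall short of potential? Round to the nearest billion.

$664 billion

Output gap = -2.12 × (7.69 - 4.23) = -2.12 × 3.46 = -7.3352%.
Actual GDP ≈ 9047 × 0.926648 ≈ 8383 billion, so the shortfall is 9047 - 8383 = 664 billion.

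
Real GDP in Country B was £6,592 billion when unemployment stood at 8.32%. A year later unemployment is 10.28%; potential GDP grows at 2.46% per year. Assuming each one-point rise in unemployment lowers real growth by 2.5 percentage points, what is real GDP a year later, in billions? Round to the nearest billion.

£6,431 billion

Δu = 10.28 - 8.32 = 1.96 points.
Okun's law (growth form): g_Y = g_Y* - β × Δu = 2.46 - 2.5 × (1.96) = 2.46 - 4.9 = -2.44%.
Real GDP in the next year = 6592 × (1 - 2.44/100) = 6592 × 0.9756 ≈ 6431 billion.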